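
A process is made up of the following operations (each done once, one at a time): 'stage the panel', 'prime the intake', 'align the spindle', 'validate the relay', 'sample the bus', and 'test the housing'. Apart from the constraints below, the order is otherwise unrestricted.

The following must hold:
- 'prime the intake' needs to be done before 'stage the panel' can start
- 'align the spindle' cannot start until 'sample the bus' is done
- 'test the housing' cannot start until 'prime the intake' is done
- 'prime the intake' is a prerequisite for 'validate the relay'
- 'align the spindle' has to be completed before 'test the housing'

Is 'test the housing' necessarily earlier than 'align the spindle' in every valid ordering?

No

There is a chain 'align the spindle' → 'test the housing', which puts 'align the spindle' before 'test the housing'.
So 'test the housing' does not have to come before 'align the spindle' — it cannot.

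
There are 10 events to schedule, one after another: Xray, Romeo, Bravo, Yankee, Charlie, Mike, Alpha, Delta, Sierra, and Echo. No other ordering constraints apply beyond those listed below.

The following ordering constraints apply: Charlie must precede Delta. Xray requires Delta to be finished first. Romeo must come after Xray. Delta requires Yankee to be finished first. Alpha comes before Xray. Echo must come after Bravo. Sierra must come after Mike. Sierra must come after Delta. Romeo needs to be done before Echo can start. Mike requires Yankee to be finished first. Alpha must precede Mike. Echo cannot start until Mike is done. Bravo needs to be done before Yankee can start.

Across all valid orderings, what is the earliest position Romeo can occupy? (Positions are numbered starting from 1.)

The events that are forced before Romeo, directly or transitively, are Xray, Bravo, Yankee, Charlie, Alpha, Delta. That's 6 events.
So at minimum 6 events come before Romeo, putting Romeo no earlier than position 7. That position is achievable by scheduling exactly those predecessors first.

7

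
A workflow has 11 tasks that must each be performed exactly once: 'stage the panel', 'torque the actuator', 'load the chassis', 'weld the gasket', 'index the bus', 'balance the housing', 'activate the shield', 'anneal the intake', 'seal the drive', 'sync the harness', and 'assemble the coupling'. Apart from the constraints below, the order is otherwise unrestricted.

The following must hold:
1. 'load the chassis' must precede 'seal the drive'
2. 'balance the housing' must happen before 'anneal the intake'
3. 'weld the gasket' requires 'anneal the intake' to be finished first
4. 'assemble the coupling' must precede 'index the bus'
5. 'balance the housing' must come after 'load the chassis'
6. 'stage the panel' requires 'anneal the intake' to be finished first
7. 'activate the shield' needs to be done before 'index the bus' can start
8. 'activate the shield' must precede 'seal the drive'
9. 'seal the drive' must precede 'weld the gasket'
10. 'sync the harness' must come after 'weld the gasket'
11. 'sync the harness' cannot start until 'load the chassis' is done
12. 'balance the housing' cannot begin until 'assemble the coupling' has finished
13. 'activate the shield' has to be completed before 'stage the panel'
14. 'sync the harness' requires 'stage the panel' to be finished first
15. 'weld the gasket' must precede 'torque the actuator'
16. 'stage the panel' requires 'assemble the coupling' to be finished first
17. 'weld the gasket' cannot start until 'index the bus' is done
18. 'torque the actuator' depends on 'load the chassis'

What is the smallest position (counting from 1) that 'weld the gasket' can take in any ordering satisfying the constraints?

Working backwards through the constraints from 'weld the gasket', its full set of required predecessors is 'load the chassis', 'index the bus', 'balance the housing', 'activate the shield', 'anneal the intake', 'seal the drive', 'assemble the coupling' — 7 of them.
With 7 mandatory predecessors, the earliest 'weld the gasket' can sit is position 7+1 = 8, and placing just those 7 first achieves it.

8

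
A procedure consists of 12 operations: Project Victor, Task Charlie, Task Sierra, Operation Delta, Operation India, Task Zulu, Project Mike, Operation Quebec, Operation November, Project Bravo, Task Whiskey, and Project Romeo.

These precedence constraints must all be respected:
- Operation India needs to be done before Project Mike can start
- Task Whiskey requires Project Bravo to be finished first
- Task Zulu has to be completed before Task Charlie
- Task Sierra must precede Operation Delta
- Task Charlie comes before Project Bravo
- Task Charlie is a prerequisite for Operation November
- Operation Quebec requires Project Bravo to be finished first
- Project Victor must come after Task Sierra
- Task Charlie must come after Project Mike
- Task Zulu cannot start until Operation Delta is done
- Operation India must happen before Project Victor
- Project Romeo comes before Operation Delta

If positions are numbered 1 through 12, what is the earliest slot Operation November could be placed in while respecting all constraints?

Working backwards through the constraints from Operation November, its full set of required predecessors is Task Charlie, Task Sierra, Operation Delta, Operation India, Task Zulu, Project Mike, Project Romeo — 7 of them.
With 7 mandatory predecessors, the earliest Operation November can sit is position 7+1 = 8, and placing just those 7 first achieves it.

8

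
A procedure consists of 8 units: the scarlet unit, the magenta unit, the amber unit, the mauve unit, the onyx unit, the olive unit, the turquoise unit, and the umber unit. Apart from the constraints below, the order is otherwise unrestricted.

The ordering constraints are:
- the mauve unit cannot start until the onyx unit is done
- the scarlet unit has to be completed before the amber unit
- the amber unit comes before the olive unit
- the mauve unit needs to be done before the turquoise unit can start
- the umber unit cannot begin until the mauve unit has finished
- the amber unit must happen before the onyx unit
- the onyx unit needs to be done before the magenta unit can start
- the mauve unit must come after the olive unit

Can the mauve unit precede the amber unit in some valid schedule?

The constraints give a chain the amber unit → the onyx unit → the mauve unit, which forces the amber unit before the mauve unit.
Hence the mauve unit can never be scheduled before the amber unit.

No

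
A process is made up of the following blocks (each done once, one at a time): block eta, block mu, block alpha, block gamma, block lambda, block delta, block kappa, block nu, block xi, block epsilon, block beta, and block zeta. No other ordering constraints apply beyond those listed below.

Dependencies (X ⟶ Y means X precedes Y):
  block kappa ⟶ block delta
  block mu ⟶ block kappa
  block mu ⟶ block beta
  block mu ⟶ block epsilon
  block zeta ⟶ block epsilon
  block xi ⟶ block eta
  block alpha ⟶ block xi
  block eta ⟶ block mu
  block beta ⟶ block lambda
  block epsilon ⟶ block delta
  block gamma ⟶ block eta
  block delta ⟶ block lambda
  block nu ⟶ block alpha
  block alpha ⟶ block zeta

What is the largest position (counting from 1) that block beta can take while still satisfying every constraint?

Following the constraints forward from block beta, its only required successor is block lambda.
So at least 1 block follows block beta, putting block beta no later than position 11. That position is achievable by scheduling everything else first.

11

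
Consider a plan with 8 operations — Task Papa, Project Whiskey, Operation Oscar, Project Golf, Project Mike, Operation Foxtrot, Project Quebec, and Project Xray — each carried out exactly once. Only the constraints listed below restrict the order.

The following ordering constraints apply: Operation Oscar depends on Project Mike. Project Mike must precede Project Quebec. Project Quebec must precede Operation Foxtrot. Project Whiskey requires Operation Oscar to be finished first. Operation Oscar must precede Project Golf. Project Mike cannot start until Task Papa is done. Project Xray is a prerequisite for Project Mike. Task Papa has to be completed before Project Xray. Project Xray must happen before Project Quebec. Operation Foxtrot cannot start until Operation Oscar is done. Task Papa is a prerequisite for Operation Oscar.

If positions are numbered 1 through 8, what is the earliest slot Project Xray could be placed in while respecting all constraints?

2

The only operation forced before Project Xray (directly or transitively) is Task Papa.
With 1 mandatory predecessor, the earliest Project Xray can sit is position 1+1 = 2, and placing just that one first achieves it.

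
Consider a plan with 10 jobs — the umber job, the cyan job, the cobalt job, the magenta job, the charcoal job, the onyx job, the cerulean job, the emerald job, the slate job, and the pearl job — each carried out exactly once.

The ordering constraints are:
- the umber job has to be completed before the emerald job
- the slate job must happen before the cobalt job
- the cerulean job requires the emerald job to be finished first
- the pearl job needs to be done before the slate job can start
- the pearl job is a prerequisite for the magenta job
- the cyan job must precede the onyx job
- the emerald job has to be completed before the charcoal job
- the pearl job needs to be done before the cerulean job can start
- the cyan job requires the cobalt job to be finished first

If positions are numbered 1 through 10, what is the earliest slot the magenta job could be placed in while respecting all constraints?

2

Working backwards through the constraints from the magenta job, its only required predecessor is the pearl job.
So at minimum 1 job comes before the magenta job, putting the magenta job no earlier than position 2. That position is achievable by scheduling exactly that predecessor first.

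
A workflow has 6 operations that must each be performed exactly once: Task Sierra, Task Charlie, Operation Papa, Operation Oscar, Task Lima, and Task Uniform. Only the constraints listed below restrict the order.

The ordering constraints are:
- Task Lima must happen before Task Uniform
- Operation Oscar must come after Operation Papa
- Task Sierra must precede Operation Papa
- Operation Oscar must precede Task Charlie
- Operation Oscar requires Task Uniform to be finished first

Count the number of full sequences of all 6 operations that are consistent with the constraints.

6

The operations with no prerequisites are Task Sierra, Task Lima; any of them can be placed first.
Enumerating by repeatedly choosing an available operation (one whose prerequisites are all placed) gives 6 distinct complete orderings.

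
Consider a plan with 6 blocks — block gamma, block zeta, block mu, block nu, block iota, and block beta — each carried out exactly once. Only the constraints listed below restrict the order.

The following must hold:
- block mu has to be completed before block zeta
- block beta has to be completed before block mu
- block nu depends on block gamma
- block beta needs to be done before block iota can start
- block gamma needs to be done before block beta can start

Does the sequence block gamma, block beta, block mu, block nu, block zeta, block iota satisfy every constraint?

Yes

Every stated constraint is respected: block beta sits at position 2, ahead of block iota at position 6, and each of the other listed pairs likewise has the predecessor earlier in the sequence.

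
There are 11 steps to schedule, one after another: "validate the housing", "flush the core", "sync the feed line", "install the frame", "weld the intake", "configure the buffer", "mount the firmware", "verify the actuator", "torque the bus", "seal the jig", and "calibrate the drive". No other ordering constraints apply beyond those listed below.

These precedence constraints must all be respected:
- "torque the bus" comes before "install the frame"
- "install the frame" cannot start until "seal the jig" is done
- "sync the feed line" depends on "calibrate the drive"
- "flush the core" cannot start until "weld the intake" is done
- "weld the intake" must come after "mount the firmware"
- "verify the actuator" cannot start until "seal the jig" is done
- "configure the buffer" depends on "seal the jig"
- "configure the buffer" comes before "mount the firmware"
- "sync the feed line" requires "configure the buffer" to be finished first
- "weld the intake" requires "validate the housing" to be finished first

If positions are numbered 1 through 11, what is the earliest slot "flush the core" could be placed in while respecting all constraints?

The steps that are forced before "flush the core", directly or transitively, are "validate the housing", "weld the intake", "configure the buffer", "mount the firmware", "seal the jig". That's 5 steps.
With 5 mandatory predecessors, the earliest "flush the core" can sit is position 5+1 = 6, and placing just those 5 first achieves it.

6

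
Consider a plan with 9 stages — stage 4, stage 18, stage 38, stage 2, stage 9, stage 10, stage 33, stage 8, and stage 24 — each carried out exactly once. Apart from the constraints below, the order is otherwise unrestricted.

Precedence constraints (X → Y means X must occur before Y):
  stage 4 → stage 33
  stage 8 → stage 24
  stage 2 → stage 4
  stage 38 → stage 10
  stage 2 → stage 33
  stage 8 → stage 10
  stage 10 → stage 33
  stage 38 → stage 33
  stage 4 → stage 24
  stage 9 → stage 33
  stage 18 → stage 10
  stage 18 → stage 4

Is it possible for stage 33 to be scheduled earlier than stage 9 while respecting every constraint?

No

The constraints give a chain stage 9 → stage 33, which forces stage 9 before stage 33.
So no valid ordering can have stage 33 before stage 9.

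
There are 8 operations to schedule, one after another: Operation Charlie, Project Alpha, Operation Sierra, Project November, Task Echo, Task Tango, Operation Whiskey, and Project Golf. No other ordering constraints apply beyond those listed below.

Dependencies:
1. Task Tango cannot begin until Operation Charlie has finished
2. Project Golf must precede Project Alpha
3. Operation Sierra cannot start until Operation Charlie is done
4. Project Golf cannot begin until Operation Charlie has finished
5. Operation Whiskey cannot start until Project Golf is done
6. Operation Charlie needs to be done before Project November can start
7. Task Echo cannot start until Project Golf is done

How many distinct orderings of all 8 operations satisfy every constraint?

1260

Only Operation Charlie has no prerequisites, so it must go first.
Counting all ways to extend the partial order to a total order gives 1260.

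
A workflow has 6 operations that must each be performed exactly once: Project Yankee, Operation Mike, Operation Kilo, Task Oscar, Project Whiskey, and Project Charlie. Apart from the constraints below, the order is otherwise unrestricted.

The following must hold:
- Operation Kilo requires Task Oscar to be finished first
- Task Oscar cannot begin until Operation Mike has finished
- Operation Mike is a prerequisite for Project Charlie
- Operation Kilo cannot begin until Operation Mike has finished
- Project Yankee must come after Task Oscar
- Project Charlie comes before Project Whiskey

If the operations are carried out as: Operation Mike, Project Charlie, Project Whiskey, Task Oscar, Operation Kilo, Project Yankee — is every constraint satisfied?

Every stated constraint is respected: Operation Mike sits at position 1, ahead of Operation Kilo at position 5, and each of the other listed pairs likewise has the predecessor earlier in the sequence.

Yes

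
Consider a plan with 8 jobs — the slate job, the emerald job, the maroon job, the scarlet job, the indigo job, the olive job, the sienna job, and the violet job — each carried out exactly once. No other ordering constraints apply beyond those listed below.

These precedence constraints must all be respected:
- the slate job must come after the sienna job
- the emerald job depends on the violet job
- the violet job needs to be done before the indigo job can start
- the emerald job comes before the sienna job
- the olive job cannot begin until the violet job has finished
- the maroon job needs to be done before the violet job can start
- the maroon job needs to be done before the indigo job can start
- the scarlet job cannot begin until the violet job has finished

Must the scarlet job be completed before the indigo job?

No

Nothing in the constraints links the scarlet job and the indigo job; they are unordered relative to each other.
So the scarlet job can come before the indigo job or after — it is not forced.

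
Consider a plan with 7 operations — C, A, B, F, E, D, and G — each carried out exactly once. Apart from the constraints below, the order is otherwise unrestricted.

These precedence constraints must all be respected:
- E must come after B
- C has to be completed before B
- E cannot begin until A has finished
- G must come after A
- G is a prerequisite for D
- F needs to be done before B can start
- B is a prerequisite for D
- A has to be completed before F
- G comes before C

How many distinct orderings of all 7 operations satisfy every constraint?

Only A has no prerequisites, so it must go first.
Systematically extending each partial ordering one operation at a time and counting, there are 6 complete orderings.

6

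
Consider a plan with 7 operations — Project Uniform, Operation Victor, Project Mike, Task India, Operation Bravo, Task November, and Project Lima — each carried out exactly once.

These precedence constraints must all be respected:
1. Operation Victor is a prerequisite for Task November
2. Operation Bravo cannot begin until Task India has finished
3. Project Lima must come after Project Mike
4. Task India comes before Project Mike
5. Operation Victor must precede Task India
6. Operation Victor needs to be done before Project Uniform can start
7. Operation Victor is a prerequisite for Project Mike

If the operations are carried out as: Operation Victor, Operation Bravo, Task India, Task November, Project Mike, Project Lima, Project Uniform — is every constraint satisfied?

The sequence places Operation Bravo ahead of Task India.
Since Task India is required before Operation Bravo, the ordering is invalid.

No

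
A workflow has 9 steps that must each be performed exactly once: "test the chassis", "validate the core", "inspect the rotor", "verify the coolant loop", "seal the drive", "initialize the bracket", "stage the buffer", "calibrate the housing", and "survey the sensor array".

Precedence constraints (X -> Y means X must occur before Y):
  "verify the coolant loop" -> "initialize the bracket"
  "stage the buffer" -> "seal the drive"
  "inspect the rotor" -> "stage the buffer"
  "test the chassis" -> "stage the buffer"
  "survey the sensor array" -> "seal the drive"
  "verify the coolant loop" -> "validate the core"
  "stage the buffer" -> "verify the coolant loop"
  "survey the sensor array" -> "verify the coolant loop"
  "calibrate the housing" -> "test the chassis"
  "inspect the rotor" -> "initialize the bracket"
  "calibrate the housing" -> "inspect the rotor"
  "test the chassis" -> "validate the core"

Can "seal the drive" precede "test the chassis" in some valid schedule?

No

There is a dependency chain "test the chassis" → "stage the buffer" → "seal the drive", so "seal the drive" always comes after "test the chassis".
Hence "seal the drive" can never be scheduled before "test the chassis".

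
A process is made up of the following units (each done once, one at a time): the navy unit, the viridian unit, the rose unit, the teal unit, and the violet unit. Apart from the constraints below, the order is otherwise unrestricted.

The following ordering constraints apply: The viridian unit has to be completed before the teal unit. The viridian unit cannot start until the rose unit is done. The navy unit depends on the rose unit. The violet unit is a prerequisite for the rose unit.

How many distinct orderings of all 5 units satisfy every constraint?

3

The violet unit is the only unit with nothing required before it, so every ordering starts there.
Counting all ways to extend the partial order to a total order gives 3.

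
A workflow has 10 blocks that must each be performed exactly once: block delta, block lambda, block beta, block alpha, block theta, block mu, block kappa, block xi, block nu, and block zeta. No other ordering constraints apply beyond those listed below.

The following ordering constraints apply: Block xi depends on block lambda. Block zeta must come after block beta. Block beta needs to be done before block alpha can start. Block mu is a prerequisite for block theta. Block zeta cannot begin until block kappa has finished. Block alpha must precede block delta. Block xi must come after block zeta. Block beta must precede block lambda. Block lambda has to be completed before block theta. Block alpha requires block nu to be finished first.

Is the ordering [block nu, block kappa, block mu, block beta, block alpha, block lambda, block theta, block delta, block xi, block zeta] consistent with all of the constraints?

In the proposed order, block xi appears before block zeta.
Since block zeta is required before block xi, the ordering is invalid.

No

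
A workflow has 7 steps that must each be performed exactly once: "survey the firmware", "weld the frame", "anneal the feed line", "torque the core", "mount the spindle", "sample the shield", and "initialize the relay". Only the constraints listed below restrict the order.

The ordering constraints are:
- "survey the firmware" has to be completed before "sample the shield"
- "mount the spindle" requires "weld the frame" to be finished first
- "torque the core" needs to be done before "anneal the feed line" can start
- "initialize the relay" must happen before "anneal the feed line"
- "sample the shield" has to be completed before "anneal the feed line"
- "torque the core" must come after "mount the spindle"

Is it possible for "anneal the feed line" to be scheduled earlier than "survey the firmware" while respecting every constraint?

No

There is a dependency chain "survey the firmware" → "sample the shield" → "anneal the feed line", so "anneal the feed line" always comes after "survey the firmware".
So no valid ordering can have "anneal the feed line" before "survey the firmware".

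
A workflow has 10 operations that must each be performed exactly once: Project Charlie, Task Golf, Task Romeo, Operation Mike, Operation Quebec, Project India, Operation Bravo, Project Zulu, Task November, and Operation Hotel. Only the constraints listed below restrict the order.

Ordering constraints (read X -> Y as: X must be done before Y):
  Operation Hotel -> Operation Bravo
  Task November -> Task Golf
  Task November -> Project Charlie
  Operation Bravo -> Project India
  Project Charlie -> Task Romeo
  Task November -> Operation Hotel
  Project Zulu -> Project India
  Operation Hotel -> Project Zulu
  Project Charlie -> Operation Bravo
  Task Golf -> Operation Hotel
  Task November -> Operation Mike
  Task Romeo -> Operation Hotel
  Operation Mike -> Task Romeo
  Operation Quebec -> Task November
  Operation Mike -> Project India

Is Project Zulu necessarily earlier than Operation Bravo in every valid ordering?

No

Project Zulu and Operation Bravo are not related by any chain of constraints.
There exist valid orderings with Operation Bravo before Project Zulu, so Project Zulu is not required to come first.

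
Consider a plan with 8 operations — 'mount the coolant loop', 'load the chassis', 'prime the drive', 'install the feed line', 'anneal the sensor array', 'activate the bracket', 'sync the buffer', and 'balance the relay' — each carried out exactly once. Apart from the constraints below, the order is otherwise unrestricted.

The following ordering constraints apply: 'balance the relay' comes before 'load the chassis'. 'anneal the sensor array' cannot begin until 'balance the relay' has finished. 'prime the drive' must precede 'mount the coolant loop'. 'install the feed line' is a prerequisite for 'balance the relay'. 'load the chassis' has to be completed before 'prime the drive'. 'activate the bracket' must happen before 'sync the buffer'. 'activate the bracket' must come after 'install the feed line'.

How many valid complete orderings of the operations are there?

Only 'install the feed line' has no prerequisites, so it must go first.
Systematically extending each partial ordering one operation at a time and counting, there are 84 complete orderings.

84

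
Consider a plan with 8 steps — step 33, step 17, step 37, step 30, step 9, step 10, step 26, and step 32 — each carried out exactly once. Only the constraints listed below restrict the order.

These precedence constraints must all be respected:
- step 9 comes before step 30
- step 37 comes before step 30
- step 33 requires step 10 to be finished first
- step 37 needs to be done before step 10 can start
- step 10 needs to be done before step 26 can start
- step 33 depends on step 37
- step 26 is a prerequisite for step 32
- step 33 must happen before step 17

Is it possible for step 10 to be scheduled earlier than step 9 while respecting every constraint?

Yes

No chain of constraints runs from step 9 to step 10, so step 9 is not required to come first.
That means at least one valid schedule has step 10 before step 9.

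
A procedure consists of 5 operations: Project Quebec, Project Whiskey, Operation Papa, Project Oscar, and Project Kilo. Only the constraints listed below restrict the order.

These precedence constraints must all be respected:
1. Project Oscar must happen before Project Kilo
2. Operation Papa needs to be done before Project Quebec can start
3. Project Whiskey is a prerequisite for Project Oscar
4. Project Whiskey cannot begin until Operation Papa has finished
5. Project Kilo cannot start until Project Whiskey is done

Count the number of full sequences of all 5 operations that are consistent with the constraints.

Only Operation Papa has no prerequisites, so it must go first.
Counting all ways to extend the partial order to a total order gives 4.

4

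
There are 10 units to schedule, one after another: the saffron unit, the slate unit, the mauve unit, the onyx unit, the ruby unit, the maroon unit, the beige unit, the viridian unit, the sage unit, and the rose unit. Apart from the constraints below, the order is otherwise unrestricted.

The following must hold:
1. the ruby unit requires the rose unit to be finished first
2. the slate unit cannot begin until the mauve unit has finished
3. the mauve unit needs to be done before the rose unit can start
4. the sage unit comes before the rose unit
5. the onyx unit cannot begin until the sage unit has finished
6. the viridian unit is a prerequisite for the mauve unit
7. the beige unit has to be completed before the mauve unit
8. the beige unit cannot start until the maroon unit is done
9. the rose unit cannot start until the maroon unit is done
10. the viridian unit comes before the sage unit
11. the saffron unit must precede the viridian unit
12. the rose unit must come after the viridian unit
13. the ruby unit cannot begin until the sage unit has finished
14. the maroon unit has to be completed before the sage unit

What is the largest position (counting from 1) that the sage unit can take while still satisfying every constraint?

Following every chain forward from the sage unit, the units that must come later are the onyx unit, the ruby unit, the rose unit — 3 of them.
With 3 mandatory successors out of 10 units total, the latest slot for the sage unit is 10−3 = 7, and it's reachable by doing all non-successors before the sage unit.

7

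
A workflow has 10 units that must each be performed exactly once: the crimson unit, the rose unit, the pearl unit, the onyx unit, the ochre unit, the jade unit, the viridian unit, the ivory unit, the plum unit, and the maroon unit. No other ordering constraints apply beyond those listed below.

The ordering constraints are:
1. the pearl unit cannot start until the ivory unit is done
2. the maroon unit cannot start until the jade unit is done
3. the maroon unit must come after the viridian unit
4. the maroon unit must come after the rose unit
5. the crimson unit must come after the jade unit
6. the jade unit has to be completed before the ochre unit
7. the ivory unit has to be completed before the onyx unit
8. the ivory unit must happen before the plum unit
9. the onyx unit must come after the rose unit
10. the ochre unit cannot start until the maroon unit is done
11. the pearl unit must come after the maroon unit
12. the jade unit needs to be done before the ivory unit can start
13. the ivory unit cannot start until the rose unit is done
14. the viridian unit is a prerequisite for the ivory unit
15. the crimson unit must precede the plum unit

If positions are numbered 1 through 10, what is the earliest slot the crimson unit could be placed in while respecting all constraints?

2

The only unit forced before the crimson unit (directly or transitively) is the jade unit.
So at minimum 1 unit comes before the crimson unit, putting the crimson unit no earlier than position 2. That position is achievable by scheduling exactly that predecessor first.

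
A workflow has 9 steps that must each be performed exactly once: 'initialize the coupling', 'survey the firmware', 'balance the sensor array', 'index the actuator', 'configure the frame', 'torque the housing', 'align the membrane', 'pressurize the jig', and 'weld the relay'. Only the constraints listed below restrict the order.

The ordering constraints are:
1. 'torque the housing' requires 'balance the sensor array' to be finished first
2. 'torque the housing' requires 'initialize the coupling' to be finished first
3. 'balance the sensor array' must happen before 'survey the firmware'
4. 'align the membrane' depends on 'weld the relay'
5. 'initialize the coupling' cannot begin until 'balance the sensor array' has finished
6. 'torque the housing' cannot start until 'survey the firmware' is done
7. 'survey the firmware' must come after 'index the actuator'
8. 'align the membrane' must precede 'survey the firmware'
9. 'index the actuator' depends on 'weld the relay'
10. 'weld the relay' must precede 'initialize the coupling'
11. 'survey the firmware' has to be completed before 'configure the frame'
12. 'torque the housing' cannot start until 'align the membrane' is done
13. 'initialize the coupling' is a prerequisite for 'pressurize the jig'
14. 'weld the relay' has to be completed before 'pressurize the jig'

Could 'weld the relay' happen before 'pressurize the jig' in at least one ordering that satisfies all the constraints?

Every valid ordering already has 'weld the relay' before 'pressurize the jig' (the constraints require it), so in particular at least one does.

Yes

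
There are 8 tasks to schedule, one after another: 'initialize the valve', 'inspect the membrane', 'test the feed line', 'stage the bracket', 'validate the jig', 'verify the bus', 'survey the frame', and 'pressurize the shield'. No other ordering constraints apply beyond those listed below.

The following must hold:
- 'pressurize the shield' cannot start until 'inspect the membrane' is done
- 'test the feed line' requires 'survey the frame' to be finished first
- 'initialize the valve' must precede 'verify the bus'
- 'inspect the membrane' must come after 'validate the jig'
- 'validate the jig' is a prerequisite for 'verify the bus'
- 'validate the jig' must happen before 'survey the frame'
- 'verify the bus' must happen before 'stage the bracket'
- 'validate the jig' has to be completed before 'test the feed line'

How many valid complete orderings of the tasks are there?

300

The tasks with no prerequisites are 'initialize the valve', 'validate the jig'; any of them can be placed first.
Counting all ways to extend the partial order to a total order gives 300.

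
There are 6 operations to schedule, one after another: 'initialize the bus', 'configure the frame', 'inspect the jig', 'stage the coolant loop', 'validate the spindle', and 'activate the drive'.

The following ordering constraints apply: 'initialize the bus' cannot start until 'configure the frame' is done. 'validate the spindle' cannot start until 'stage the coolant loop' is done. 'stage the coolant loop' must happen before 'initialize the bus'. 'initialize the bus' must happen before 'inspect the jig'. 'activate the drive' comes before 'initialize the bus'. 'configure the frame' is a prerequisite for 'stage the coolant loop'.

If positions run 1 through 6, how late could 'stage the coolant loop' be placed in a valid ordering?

Following every chain forward from 'stage the coolant loop', the operations that must come later are 'initialize the bus', 'inspect the jig', 'validate the spindle' — 3 of them.
With 3 mandatory successors out of 6 operations total, the latest slot for 'stage the coolant loop' is 6−3 = 3, and it's reachable by doing all non-successors before 'stage the coolant loop'.

3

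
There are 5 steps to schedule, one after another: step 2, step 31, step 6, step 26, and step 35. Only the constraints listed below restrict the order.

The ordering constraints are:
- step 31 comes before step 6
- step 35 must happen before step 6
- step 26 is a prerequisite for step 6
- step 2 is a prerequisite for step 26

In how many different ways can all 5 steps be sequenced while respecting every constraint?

The steps with no prerequisites are step 2, step 31, step 35; any of them can be placed first.
Systematically extending each partial ordering one step at a time and counting, there are 12 complete orderings.

12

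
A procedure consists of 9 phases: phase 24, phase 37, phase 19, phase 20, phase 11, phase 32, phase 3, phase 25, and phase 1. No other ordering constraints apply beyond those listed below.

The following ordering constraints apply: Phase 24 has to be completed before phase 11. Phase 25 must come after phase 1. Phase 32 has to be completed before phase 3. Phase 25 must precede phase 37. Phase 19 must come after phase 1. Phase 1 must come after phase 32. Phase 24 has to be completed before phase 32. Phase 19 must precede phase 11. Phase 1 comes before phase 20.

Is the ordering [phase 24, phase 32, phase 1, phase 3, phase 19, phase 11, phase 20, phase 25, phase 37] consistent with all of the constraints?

Checking each listed constraint against this order: for instance, phase 1 is in position 3 and phase 25 in position 8, so that constraint holds — and the remaining constraints check out the same way.

Yes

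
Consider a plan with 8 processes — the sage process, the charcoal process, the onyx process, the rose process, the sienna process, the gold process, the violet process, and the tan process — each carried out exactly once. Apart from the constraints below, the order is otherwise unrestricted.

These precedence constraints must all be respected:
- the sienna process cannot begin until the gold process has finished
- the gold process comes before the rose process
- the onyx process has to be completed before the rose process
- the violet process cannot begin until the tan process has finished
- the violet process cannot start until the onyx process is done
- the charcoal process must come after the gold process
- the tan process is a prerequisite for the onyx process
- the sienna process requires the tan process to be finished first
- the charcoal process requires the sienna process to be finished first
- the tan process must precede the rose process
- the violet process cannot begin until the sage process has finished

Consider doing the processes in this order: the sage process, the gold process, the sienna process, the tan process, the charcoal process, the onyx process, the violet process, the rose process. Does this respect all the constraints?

Here the tan process comes after the sienna process.
That contradicts the constraint that the tan process must precede the sienna process.

No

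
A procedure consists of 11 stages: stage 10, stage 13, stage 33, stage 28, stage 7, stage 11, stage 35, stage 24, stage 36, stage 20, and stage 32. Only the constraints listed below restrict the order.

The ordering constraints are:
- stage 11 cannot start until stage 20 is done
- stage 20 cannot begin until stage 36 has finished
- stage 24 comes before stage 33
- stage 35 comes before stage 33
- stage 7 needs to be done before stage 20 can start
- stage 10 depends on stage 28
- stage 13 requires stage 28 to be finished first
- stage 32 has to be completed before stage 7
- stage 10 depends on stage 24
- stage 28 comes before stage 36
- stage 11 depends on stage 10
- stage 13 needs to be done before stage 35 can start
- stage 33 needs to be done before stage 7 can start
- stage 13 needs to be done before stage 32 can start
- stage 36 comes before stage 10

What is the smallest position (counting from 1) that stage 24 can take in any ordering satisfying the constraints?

Nothing is required before stage 24; it can be the very first stage.

1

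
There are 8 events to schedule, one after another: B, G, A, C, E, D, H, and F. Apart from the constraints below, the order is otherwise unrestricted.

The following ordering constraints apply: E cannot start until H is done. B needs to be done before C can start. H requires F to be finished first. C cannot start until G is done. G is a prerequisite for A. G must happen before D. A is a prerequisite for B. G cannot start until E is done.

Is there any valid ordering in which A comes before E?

No

There is a dependency chain E → G → A, so A always comes after E.
Hence A can never be scheduled before E.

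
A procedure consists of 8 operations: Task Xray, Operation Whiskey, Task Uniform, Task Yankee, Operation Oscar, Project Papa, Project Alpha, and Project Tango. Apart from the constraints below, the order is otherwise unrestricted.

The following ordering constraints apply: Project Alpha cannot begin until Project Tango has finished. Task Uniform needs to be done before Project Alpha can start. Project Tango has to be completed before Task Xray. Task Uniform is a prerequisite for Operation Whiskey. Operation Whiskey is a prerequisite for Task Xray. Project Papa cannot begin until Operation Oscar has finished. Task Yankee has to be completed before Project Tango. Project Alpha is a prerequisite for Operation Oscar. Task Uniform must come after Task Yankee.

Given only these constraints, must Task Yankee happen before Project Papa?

Chaining the stated constraints: Task Yankee → Task Uniform → Project Alpha → Operation Oscar → Project Papa.
So Task Yankee must precede Project Papa in any valid ordering.

Yes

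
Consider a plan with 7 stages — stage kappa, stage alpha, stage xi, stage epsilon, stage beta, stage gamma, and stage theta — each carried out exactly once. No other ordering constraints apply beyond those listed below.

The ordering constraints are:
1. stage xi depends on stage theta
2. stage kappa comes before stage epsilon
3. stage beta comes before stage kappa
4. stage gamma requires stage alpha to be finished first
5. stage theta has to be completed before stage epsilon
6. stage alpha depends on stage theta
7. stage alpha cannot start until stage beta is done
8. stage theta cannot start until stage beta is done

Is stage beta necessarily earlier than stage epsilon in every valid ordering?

Yes

Following the dependencies: stage beta → stage kappa → stage epsilon.
That forces stage beta before stage epsilon in every valid schedule.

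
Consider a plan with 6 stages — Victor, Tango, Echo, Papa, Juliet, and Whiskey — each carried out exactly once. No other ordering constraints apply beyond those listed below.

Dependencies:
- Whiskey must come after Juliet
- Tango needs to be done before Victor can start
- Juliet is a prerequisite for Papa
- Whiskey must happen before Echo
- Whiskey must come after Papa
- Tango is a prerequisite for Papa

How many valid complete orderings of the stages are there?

9

The stages with no prerequisites are Tango, Juliet; any of them can be placed first.
Systematically extending each partial ordering one stage at a time and counting, there are 9 complete orderings.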